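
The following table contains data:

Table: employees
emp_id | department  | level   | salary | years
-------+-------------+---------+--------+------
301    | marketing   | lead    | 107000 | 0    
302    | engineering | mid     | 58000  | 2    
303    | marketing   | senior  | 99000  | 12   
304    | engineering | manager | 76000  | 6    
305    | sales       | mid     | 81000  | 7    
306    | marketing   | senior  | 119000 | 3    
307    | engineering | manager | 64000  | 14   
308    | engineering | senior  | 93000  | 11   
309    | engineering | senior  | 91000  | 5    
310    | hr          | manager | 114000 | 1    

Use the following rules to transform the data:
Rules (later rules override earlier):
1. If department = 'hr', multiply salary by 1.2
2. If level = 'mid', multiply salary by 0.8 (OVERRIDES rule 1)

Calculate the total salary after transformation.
897000.0

Step 1: Rule 2 takes priority for records with level = 'mid'
  - 2 records: 139000 × 0.8 = 111200.0
Step 2: Rule 1 applies to remaining records with department = 'hr'
  - 1 records: 114000 × 1.2 = 136800.0
Step 3: Other records unchanged: 649000
Step 4: Final sum = 111200.0 + 136800.0 + 649000 = 897000.0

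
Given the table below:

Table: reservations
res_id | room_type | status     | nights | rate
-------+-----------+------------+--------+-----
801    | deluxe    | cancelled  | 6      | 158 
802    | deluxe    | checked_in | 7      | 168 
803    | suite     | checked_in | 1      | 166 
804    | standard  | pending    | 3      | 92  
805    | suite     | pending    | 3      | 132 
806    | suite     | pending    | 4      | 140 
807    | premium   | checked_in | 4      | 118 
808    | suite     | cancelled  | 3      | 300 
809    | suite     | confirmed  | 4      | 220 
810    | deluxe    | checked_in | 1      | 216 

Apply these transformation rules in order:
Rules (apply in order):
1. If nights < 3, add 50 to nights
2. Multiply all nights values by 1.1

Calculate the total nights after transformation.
149.6

Step 1: Apply Rule 1 - Add 50 to records with nights < 3
  - 2 records affected: 2 + (2 × 50) = 102
  - Unaffected records: 34
  - Sum after Rule 1: 136
Step 2: Apply Rule 2 - Multiply all by 1.1
  - 136 × 1.1 = 149.6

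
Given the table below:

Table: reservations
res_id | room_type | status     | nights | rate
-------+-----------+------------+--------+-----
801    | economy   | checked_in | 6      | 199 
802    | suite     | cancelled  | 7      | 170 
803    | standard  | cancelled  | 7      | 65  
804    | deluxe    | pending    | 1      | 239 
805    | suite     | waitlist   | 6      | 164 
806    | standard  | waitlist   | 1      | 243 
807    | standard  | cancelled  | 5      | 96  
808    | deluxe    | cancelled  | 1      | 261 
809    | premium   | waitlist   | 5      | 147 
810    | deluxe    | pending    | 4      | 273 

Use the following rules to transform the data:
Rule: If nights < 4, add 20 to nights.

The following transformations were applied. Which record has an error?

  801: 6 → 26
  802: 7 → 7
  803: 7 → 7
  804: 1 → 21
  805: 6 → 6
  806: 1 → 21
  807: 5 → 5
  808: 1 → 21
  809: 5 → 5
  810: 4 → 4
Record 801 has an error. The correct transformed value should be 6, not 26.

Step 1: Check each record against the rule
Step 2: Record 801 has nights = 6
Step 3: Since 6 >= 4, the bonus should not have been applied
Step 4: Correct value = 6, but claimed value = 26
Conclusion: Record 801 has the error.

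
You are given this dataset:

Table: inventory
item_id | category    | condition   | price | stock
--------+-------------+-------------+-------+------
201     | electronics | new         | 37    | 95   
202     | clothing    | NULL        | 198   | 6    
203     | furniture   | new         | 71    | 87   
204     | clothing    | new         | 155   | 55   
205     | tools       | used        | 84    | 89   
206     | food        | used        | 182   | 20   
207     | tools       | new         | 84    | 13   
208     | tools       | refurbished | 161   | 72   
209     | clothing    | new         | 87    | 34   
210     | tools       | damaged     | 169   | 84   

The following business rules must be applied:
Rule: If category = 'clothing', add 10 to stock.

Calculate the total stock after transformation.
585

Step 1: Count records where category = 'clothing': 3
Step 2: Total bonus added: 3 × 10 = 30
Step 3: Original sum of stock: 555
Step 4: Final sum = 555 + 30 = 585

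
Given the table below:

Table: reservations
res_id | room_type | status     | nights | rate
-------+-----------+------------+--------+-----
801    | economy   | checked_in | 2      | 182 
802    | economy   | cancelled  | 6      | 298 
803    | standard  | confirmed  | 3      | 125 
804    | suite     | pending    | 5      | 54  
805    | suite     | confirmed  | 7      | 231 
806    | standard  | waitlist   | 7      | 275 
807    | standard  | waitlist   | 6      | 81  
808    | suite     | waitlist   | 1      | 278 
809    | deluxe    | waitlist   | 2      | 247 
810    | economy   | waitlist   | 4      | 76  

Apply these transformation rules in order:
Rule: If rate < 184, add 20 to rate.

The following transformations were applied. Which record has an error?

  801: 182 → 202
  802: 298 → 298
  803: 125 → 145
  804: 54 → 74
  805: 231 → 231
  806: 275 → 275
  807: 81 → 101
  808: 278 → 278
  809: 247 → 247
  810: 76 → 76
Record 810 has an error. The correct transformed value should be 96, not 76.

Step 1: Check each record against the rule
Step 2: Record 810 has rate = 76
Step 3: Since 76 < 184, the bonus should have been applied
Step 4: Correct value = 96, but claimed value = 76
Conclusion: Record 810 has the error.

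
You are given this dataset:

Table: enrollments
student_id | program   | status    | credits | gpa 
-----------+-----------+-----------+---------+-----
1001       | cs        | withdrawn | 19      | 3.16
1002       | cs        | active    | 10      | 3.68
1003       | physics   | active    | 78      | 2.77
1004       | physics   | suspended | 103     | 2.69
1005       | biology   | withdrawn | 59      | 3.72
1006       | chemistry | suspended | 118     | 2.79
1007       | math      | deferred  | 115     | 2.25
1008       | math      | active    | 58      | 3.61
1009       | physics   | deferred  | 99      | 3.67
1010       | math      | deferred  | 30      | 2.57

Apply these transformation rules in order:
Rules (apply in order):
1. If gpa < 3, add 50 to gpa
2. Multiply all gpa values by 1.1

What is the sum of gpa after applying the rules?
309.0

Step 1: Apply Rule 1 - Add 50 to records with gpa < 3
  - 5 records affected: 13.07 + (5 × 50) = 263.07
  - Unaffected records: 17.84
  - Sum after Rule 1: 280.91
Step 2: Apply Rule 2 - Multiply all by 1.1
  - 280.91 × 1.1 = 309.0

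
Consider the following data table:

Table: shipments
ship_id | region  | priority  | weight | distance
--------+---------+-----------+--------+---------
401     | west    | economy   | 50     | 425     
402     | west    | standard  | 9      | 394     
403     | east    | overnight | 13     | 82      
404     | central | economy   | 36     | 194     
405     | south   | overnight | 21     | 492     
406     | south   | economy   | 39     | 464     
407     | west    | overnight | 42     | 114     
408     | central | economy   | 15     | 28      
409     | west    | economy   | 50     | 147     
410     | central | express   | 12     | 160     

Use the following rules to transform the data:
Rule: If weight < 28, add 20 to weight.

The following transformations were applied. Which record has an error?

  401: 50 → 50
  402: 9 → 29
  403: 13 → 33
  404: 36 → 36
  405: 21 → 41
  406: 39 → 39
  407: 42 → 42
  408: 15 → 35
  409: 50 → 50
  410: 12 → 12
Record 410 has an error. The correct transformed value should be 32, not 12.

Step 1: Check each record against the rule
Step 2: Record 410 has weight = 12
Step 3: Since 12 < 28, the bonus should have been applied
Step 4: Correct value = 32, but claimed value = 12
Conclusion: Record 410 has the error.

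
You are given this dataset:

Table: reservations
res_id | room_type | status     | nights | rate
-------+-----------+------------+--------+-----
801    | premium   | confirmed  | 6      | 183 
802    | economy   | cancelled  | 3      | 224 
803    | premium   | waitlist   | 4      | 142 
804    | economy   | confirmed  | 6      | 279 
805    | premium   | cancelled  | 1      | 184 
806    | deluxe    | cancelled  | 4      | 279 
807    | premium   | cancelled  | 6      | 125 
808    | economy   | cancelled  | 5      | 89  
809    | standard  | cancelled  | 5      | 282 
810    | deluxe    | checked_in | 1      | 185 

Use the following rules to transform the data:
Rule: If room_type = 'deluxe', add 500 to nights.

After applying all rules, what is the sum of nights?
1041

Step 1: Count records where room_type = 'deluxe': 2
Step 2: Total bonus added: 2 × 500 = 1000
Step 3: Original sum of nights: 41
Step 4: Final sum = 41 + 1000 = 1041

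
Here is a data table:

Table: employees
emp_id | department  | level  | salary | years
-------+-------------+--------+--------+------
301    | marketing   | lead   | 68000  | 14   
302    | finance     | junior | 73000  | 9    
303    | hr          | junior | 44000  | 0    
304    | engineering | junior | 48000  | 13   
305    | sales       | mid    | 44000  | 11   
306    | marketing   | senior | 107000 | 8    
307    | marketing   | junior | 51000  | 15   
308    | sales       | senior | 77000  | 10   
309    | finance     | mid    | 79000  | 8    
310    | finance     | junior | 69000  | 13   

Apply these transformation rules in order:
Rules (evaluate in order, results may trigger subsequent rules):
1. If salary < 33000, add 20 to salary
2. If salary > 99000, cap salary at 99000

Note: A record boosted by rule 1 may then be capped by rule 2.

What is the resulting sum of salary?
652000

Step 1: Apply rule 1 to records with salary < 33000
  - 0 records get bonus of 20
  - Of these, 0 records then exceed 99000 and get capped
Step 2: Apply rule 2 to records with salary > 99000
  - 1 records (original) are capped
Step 3: Calculate final sum = 652000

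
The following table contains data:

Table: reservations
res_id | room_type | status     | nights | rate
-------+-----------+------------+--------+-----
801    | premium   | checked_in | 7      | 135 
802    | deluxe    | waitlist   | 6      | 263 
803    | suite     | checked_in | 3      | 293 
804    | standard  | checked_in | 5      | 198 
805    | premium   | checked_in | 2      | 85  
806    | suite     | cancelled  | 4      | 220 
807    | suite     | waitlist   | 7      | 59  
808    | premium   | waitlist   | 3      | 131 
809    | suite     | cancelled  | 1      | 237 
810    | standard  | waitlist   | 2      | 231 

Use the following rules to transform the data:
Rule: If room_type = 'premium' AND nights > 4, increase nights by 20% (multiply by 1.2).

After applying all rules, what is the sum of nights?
41.4

Step 1: Find records where room_type = 'premium' AND nights > 4
Step 2: 1 records match, summing to 7
Step 3: After multiplier: 7 × 1.2 = 8.4
Step 4: Unaffected records sum: 33
Step 5: Final sum = 8.4 + 33 = 41.4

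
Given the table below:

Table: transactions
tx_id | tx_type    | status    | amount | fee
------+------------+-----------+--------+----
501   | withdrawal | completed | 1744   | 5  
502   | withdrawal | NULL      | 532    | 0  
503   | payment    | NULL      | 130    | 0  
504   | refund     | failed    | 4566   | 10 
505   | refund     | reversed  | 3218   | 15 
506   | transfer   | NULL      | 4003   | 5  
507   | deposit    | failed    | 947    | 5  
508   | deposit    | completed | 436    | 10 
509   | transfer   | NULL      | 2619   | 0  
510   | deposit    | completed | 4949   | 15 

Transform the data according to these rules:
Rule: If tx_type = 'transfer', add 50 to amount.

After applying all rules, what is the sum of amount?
23244

Step 1: Count records where tx_type = 'transfer': 2
Step 2: Total bonus added: 2 × 50 = 100
Step 3: Original sum of amount: 23144
Step 4: Final sum = 23144 + 100 = 23244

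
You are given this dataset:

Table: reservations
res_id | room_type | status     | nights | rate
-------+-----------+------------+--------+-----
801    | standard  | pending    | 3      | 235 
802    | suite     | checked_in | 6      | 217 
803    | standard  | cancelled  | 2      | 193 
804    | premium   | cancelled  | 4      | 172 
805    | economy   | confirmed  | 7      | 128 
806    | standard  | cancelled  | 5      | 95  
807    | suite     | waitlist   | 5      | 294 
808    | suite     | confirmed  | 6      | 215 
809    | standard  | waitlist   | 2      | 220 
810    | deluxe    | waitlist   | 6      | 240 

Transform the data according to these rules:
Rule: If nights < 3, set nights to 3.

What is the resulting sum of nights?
48

Step 1: 2 records have nights < 3
Step 2: These records originally summed to 4
Step 3: After setting to minimum: 2 × 3 = 6
Step 4: Unaffected records sum: 42
Step 5: Final sum = 6 + 42 = 48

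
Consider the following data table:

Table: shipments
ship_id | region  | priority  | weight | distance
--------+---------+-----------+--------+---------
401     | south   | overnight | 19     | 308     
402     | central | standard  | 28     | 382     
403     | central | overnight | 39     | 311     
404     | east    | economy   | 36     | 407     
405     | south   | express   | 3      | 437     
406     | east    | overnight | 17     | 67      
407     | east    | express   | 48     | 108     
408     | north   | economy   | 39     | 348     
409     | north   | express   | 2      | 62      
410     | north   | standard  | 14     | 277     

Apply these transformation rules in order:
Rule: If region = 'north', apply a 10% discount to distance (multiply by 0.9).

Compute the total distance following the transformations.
2638.3

Step 1: Records with region = 'north' have total distance = 687
Step 2: Apply multiplier: 687 × 0.9 = 618.3
Step 3: Other records total: 2020
Step 4: Final sum = 618.3 + 2020 = 2638.3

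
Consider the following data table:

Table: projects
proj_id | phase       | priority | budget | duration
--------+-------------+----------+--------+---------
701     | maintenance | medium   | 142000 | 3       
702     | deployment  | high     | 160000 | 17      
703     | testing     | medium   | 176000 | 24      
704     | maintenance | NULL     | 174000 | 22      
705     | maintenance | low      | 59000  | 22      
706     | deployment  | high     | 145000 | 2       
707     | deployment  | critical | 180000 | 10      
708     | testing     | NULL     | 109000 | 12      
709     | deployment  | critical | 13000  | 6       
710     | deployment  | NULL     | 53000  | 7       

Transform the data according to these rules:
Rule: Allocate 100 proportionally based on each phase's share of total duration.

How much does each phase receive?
deployment: 33.6, maintenance: 37.6, testing: 28.8

Step 1: Calculate total duration = 125
Step 2: Calculate each phase's proportion:
  deployment: 42/125 = 33.60% → 33.6
  maintenance: 47/125 = 37.60% → 37.6
  testing: 36/125 = 28.80% → 28.8
Step 3: Verify: sum of allocations ≈ 100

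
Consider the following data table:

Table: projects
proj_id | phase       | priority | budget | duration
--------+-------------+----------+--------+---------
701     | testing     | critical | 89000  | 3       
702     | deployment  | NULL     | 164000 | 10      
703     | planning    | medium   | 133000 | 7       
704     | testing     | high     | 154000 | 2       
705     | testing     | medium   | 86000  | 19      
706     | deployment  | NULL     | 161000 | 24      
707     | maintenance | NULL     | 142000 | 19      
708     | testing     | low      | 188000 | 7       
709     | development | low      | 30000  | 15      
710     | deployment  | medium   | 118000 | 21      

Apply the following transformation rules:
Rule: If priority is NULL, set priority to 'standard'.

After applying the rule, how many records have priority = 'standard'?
3

Step 1: Count records where priority IS NULL
Step 2: Found 3 records with NULL priority
Step 3: These records will have priority set to 'standard'
Step 4: Records already having priority = 'standard': 0
Step 5: Answer: 3 + 0 = 3 records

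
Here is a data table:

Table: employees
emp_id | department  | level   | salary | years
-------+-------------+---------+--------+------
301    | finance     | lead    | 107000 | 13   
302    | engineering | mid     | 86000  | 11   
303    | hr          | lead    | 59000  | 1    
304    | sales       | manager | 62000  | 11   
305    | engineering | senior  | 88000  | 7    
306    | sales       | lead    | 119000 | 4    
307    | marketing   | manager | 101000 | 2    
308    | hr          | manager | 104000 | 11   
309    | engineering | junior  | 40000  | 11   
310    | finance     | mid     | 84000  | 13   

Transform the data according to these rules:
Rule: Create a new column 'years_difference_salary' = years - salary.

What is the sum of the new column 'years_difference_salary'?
-849916

Step 1: For each record, compute years - salary
Example calculations:
  13 - 107000 = -106987
  11 - 86000 = -85989
  1 - 59000 = -58999
  ...
Step 2: Sum all derived values
Step 3: Total = -849916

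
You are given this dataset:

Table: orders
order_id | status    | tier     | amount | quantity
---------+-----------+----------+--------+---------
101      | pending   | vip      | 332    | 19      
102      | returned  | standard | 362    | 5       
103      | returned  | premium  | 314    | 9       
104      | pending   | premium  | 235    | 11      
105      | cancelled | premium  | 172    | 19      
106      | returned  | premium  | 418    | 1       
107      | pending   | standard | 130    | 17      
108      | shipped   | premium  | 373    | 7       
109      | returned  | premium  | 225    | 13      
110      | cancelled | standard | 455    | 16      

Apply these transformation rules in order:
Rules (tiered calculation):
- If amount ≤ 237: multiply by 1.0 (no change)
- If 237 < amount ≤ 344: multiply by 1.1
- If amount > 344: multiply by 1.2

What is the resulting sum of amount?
3402.2

Step 1: Tier 1 (amount ≤ 237): 4 records, sum = 762 × 1.0 = 762.0
Step 2: Tier 2 (237 < amount ≤ 344): 2 records, sum = 646 × 1.1 = 710.6
Step 3: Tier 3 (amount > 344): 4 records, sum = 1608 × 1.2 = 1929.6
Step 4: Final sum = 762.0 + 710.6 + 1929.6 = 3402.2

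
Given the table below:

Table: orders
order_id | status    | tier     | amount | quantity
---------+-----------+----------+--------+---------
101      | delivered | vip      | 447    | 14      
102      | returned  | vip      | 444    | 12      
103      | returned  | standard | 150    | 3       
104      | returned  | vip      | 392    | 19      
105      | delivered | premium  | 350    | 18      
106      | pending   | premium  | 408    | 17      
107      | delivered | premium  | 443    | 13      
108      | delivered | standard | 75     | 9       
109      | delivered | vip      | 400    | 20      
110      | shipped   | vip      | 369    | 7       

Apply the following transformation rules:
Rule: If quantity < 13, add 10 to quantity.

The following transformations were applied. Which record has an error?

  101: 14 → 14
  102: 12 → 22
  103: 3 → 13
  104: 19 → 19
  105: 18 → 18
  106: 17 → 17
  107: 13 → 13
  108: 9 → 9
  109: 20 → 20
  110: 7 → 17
Record 108 has an error. The correct transformed value should be 19, not 9.

Step 1: Check each record against the rule
Step 2: Record 108 has quantity = 9
Step 3: Since 9 < 13, the bonus should have been applied
Step 4: Correct value = 19, but claimed value = 9
Conclusion: Record 108 has the error.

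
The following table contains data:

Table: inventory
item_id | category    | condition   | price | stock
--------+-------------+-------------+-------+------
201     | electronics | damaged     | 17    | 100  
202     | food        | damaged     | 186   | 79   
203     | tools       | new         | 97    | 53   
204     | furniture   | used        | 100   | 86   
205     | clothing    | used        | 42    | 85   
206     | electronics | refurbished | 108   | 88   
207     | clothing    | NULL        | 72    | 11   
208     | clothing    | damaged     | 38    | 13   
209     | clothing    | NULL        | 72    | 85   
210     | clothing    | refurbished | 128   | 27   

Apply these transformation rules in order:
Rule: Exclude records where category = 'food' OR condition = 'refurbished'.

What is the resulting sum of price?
438

Step 1: Find records where category = 'food' OR condition = 'refurbished'
Step 2: 3 records match, summing to 422
Step 3: Original sum: 860
Step 4: Remaining sum = 860 - 422 = 438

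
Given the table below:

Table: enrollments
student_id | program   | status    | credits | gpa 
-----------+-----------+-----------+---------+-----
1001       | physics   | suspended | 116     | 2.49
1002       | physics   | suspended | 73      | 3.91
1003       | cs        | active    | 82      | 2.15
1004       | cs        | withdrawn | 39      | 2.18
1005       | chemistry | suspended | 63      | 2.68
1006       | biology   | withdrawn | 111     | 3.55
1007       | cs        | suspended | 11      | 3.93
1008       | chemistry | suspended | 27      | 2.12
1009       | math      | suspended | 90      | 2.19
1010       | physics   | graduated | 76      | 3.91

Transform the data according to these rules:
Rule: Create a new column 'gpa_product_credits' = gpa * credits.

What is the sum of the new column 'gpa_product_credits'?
1993.21

Step 1: For each record, compute gpa * credits
Example calculations:
  2.49 * 116 = 288.84
  3.91 * 73 = 285.43
  2.15 * 82 = 176.3
  ...
Step 2: Sum all derived values
Step 3: Total = 1993.21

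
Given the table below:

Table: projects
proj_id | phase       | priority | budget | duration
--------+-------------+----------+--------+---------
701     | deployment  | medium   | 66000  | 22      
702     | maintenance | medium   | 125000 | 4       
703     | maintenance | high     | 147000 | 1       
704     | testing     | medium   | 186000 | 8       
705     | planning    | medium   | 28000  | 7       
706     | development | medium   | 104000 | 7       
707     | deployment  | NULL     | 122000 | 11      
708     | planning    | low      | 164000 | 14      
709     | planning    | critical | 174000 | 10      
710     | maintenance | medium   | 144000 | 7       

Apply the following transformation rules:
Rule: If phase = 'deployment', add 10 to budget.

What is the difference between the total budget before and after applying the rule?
20

Step 1: Original sum of budget = 1260000
Step 2: 2 records have phase = 'deployment'
Step 3: Each affected record changes by 10
Step 4: Total change = 2 × 10 = 20
Step 5: New sum = 1260000 + 20 = 1260020
Step 6: Difference = |1260020 - 1260000| = 20
        (Sum increased by 20)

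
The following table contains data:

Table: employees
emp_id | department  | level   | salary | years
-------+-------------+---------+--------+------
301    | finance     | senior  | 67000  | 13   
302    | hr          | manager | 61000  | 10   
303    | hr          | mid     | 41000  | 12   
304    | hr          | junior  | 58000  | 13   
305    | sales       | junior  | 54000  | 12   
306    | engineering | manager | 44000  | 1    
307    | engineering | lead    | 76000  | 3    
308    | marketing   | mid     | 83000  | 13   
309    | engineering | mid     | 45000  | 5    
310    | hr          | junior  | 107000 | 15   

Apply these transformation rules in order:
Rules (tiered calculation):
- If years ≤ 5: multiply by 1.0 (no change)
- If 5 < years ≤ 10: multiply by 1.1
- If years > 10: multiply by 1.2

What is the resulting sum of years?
113.6

Step 1: Tier 1 (years ≤ 5): 3 records, sum = 9 × 1.0 = 9.0
Step 2: Tier 2 (5 < years ≤ 10): 1 records, sum = 10 × 1.1 = 11.0
Step 3: Tier 3 (years > 10): 6 records, sum = 78 × 1.2 = 93.6
Step 4: Final sum = 9.0 + 11.0 + 93.6 = 113.6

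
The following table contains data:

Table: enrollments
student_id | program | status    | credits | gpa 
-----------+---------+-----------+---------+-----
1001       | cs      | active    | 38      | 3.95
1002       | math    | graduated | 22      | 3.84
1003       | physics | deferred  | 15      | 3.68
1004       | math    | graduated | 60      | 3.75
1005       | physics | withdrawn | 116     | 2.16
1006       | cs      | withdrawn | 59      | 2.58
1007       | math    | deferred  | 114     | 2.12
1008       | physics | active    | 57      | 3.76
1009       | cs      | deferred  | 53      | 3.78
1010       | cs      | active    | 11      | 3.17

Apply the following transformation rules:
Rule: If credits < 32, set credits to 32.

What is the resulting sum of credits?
593

Step 1: 3 records have credits < 32
Step 2: These records originally summed to 48
Step 3: After setting to minimum: 3 × 32 = 96
Step 4: Unaffected records sum: 497
Step 5: Final sum = 96 + 497 = 593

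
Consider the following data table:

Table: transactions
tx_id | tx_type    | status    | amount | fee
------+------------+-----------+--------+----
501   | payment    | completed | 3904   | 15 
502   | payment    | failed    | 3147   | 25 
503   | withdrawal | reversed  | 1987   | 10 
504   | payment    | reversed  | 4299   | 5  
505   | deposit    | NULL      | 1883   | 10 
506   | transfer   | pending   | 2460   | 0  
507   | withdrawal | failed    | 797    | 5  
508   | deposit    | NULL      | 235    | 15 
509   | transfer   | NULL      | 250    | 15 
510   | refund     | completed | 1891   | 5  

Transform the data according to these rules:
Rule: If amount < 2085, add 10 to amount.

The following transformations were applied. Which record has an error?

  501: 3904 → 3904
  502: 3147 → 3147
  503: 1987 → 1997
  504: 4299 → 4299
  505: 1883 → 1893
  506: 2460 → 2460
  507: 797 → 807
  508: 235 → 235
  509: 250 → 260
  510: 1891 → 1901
Record 508 has an error. The correct transformed value should be 245, not 235.

Step 1: Check each record against the rule
Step 2: Record 508 has amount = 235
Step 3: Since 235 < 2085, the bonus should have been applied
Step 4: Correct value = 245, but claimed value = 235
Conclusion: Record 508 has the error.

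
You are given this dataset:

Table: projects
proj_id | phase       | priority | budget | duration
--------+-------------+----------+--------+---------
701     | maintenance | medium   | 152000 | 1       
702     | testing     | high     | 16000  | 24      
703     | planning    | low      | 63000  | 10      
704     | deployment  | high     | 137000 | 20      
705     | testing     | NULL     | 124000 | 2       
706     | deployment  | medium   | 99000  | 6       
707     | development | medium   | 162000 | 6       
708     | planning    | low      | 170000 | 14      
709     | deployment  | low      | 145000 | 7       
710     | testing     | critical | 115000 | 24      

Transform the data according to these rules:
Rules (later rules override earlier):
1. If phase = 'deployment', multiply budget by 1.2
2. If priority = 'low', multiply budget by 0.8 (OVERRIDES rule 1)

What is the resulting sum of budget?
1154600.0

Step 1: Rule 2 takes priority for records with priority = 'low'
  - 3 records: 378000 × 0.8 = 302400.0
Step 2: Rule 1 applies to remaining records with phase = 'deployment'
  - 2 records: 236000 × 1.2 = 283200.0
Step 3: Other records unchanged: 569000
Step 4: Final sum = 302400.0 + 283200.0 + 569000 = 1154600.0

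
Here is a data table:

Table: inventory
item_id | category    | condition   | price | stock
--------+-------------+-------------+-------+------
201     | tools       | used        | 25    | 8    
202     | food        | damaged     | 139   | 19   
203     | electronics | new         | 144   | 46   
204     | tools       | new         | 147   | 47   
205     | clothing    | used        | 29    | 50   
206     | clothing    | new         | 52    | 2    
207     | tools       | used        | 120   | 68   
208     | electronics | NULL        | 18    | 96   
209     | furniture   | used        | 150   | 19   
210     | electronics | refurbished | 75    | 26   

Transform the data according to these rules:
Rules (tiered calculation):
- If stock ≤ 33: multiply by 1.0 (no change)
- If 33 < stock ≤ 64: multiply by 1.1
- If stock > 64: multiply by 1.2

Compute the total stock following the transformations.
428.1

Step 1: Tier 1 (stock ≤ 33): 5 records, sum = 74 × 1.0 = 74.0
Step 2: Tier 2 (33 < stock ≤ 64): 3 records, sum = 143 × 1.1 = 157.3
Step 3: Tier 3 (stock > 64): 2 records, sum = 164 × 1.2 = 196.8
Step 4: Final sum = 74.0 + 157.3 + 196.8 = 428.1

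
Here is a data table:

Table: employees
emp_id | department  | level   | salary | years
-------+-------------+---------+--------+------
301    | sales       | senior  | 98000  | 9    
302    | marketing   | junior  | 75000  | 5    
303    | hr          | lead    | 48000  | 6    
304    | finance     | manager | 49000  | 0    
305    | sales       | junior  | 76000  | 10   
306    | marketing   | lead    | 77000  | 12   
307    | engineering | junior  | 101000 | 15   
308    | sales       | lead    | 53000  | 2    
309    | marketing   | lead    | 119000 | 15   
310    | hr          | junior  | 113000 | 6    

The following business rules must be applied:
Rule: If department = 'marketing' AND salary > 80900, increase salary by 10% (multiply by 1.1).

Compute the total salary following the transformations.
820900.0

Step 1: Find records where department = 'marketing' AND salary > 80900
Step 2: 1 records match, summing to 119000
Step 3: After multiplier: 119000 × 1.1 = 130900.0
Step 4: Unaffected records sum: 690000
Step 5: Final sum = 130900.0 + 690000 = 820900.0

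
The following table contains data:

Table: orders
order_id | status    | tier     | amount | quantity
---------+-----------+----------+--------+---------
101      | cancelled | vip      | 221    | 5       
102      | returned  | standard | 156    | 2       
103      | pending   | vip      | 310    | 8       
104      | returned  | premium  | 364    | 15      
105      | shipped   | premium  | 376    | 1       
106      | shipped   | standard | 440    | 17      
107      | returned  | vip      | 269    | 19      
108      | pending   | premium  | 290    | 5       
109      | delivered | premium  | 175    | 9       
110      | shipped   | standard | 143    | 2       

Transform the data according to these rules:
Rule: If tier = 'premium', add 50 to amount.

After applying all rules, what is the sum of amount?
2944

Step 1: Count records where tier = 'premium': 4
Step 2: Total bonus added: 4 × 50 = 200
Step 3: Original sum of amount: 2744
Step 4: Final sum = 2744 + 200 = 2944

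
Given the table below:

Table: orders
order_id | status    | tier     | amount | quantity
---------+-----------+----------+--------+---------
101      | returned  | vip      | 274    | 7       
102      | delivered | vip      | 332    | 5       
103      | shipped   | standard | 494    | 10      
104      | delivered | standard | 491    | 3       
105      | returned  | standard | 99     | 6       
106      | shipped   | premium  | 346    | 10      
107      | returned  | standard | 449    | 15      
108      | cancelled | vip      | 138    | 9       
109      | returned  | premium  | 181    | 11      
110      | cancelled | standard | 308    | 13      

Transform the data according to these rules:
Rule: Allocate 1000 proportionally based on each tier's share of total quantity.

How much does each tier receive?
premium: 235.96, standard: 528.09, vip: 235.96

Step 1: Calculate total quantity = 89
Step 2: Calculate each tier's proportion:
  premium: 21/89 = 23.60% → 235.96
  standard: 47/89 = 52.81% → 528.09
  vip: 21/89 = 23.60% → 235.96
Step 3: Verify: sum of allocations ≈ 1000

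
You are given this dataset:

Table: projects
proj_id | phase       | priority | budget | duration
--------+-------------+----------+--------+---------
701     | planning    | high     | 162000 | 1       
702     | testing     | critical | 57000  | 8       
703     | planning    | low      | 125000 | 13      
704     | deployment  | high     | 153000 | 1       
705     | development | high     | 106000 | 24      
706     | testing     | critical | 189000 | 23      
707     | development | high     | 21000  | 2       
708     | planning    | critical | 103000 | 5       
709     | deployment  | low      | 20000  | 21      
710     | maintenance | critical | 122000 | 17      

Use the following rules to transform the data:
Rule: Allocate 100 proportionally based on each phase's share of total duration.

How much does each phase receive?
deployment: 19.13, development: 22.61, maintenance: 14.78, planning: 16.52, testing: 26.96

Step 1: Calculate total duration = 115
Step 2: Calculate each phase's proportion:
  deployment: 22/115 = 19.13% → 19.13
  development: 26/115 = 22.61% → 22.61
  maintenance: 17/115 = 14.78% → 14.78
  planning: 19/115 = 16.52% → 16.52
  testing: 31/115 = 26.96% → 26.96
Step 3: Verify: sum of allocations ≈ 100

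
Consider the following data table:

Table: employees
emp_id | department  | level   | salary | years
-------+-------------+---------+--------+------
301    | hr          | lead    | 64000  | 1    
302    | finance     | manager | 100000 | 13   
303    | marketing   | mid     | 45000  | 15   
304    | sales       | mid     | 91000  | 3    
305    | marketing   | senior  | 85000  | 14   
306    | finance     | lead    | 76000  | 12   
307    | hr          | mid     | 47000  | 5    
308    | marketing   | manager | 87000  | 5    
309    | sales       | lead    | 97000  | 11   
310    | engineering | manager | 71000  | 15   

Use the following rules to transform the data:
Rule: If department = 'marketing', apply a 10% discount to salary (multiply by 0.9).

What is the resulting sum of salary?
741300.0

Step 1: Records with department = 'marketing' have total salary = 217000
Step 2: Apply multiplier: 217000 × 0.9 = 195300.0
Step 3: Other records total: 546000
Step 4: Final sum = 195300.0 + 546000 = 741300.0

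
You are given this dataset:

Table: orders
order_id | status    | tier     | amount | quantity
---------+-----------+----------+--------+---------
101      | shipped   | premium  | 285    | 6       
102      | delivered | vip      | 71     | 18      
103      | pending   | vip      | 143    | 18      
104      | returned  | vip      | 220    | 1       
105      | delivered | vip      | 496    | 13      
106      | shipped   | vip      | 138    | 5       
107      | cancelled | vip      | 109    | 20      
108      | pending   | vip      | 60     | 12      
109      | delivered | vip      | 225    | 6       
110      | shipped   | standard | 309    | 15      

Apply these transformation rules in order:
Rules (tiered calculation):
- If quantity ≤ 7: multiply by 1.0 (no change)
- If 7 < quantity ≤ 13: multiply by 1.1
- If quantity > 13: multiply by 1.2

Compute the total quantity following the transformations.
130.7

Step 1: Tier 1 (quantity ≤ 7): 4 records, sum = 18 × 1.0 = 18.0
Step 2: Tier 2 (7 < quantity ≤ 13): 2 records, sum = 25 × 1.1 = 27.5
Step 3: Tier 3 (quantity > 13): 4 records, sum = 71 × 1.2 = 85.2
Step 4: Final sum = 18.0 + 27.5 + 85.2 = 130.7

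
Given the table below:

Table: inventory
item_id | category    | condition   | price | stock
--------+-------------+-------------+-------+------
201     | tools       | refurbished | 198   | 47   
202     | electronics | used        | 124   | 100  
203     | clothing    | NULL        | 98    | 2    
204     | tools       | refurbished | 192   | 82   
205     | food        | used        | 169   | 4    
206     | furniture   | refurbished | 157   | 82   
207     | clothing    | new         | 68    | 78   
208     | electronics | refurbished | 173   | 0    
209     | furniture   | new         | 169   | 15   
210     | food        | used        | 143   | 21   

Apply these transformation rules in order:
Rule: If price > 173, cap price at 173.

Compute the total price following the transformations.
1447

Step 1: 2 records have price > 173
Step 2: These records originally summed to 390
Step 3: After capping: 2 × 173 = 346
Step 4: Unaffected records sum: 1101
Step 5: Final sum = 346 + 1101 = 1447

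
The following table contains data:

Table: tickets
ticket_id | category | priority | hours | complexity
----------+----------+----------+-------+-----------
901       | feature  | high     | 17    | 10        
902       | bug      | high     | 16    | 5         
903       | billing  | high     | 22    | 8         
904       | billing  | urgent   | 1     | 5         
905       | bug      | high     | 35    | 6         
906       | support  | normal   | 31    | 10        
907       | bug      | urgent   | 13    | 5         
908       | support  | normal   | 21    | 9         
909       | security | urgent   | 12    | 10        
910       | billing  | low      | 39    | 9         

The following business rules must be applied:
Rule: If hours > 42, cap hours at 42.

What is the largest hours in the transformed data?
39

Step 1: Original maximum hours = 39
Step 2: Check cap of 42 against maximum
Step 3: No records exceed the cap (max 39 <= cap 42), so no capping applies
Step 4: Maximum after transformation = 39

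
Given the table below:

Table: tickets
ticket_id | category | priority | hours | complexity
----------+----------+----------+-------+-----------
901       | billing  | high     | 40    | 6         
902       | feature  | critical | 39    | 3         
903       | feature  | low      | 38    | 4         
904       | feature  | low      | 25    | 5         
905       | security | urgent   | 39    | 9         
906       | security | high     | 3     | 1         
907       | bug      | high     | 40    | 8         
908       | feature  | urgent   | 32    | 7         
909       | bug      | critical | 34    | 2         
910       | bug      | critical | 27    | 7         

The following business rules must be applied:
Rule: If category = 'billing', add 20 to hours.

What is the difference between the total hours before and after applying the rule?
20

Step 1: Original sum of hours = 317
Step 2: 1 records have category = 'billing'
Step 3: Each affected record changes by 20
Step 4: Total change = 1 × 20 = 20
Step 5: New sum = 317 + 20 = 337
Step 6: Difference = |337 - 317| = 20
        (Sum increased by 20)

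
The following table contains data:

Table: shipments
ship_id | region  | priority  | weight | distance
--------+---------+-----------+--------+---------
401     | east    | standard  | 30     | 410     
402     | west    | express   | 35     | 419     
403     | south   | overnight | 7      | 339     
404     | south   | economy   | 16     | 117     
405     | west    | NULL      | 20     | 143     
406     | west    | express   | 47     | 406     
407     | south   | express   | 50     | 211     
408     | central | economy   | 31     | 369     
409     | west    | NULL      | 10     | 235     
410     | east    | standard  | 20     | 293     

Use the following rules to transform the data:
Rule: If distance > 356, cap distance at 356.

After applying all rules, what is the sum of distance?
2762

Step 1: 4 records have distance > 356
Step 2: These records originally summed to 1604
Step 3: After capping: 4 × 356 = 1424
Step 4: Unaffected records sum: 1338
Step 5: Final sum = 1424 + 1338 = 2762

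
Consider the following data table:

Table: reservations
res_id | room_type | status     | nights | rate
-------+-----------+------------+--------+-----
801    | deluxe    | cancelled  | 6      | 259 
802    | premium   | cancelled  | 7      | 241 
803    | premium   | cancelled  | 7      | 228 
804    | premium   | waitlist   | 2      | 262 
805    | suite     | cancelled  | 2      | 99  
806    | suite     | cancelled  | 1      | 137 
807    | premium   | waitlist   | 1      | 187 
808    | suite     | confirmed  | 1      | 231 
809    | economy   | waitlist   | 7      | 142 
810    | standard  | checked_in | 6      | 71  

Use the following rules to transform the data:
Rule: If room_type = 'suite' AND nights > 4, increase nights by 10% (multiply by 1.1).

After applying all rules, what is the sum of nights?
40

Step 1: Find records where room_type = 'suite' AND nights > 4
Step 2: 0 records match, summing to 0
Step 3: After multiplier: 0 × 1.1 = 0.0
Step 4: Unaffected records sum: 40
Step 5: Final sum = 0.0 + 40 = 40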